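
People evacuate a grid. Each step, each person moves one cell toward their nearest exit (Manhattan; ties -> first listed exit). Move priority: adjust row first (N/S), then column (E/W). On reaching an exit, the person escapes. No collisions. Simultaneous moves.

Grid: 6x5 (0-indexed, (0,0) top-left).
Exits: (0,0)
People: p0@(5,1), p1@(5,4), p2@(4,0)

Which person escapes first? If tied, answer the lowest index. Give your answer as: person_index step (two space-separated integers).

Step 1: p0:(5,1)->(4,1) | p1:(5,4)->(4,4) | p2:(4,0)->(3,0)
Step 2: p0:(4,1)->(3,1) | p1:(4,4)->(3,4) | p2:(3,0)->(2,0)
Step 3: p0:(3,1)->(2,1) | p1:(3,4)->(2,4) | p2:(2,0)->(1,0)
Step 4: p0:(2,1)->(1,1) | p1:(2,4)->(1,4) | p2:(1,0)->(0,0)->EXIT
Step 5: p0:(1,1)->(0,1) | p1:(1,4)->(0,4) | p2:escaped
Step 6: p0:(0,1)->(0,0)->EXIT | p1:(0,4)->(0,3) | p2:escaped
Step 7: p0:escaped | p1:(0,3)->(0,2) | p2:escaped
Step 8: p0:escaped | p1:(0,2)->(0,1) | p2:escaped
Step 9: p0:escaped | p1:(0,1)->(0,0)->EXIT | p2:escaped
Exit steps: [6, 9, 4]
First to escape: p2 at step 4

Answer: 2 4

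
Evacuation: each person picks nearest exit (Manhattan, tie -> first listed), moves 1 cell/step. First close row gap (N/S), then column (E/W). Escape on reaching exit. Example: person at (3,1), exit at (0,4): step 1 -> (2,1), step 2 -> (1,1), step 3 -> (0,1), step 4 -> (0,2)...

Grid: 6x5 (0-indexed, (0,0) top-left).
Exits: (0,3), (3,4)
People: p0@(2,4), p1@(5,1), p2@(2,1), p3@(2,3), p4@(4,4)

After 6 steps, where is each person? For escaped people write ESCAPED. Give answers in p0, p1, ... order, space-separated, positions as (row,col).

Step 1: p0:(2,4)->(3,4)->EXIT | p1:(5,1)->(4,1) | p2:(2,1)->(1,1) | p3:(2,3)->(1,3) | p4:(4,4)->(3,4)->EXIT
Step 2: p0:escaped | p1:(4,1)->(3,1) | p2:(1,1)->(0,1) | p3:(1,3)->(0,3)->EXIT | p4:escaped
Step 3: p0:escaped | p1:(3,1)->(3,2) | p2:(0,1)->(0,2) | p3:escaped | p4:escaped
Step 4: p0:escaped | p1:(3,2)->(3,3) | p2:(0,2)->(0,3)->EXIT | p3:escaped | p4:escaped
Step 5: p0:escaped | p1:(3,3)->(3,4)->EXIT | p2:escaped | p3:escaped | p4:escaped

ESCAPED ESCAPED ESCAPED ESCAPED ESCAPED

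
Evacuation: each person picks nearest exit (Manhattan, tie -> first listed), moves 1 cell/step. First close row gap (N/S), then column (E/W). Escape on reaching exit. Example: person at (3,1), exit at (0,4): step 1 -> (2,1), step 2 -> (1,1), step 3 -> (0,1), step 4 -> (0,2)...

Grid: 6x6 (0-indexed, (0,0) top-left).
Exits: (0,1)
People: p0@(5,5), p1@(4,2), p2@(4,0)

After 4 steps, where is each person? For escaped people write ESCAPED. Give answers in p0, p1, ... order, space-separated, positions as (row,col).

Step 1: p0:(5,5)->(4,5) | p1:(4,2)->(3,2) | p2:(4,0)->(3,0)
Step 2: p0:(4,5)->(3,5) | p1:(3,2)->(2,2) | p2:(3,0)->(2,0)
Step 3: p0:(3,5)->(2,5) | p1:(2,2)->(1,2) | p2:(2,0)->(1,0)
Step 4: p0:(2,5)->(1,5) | p1:(1,2)->(0,2) | p2:(1,0)->(0,0)

(1,5) (0,2) (0,0)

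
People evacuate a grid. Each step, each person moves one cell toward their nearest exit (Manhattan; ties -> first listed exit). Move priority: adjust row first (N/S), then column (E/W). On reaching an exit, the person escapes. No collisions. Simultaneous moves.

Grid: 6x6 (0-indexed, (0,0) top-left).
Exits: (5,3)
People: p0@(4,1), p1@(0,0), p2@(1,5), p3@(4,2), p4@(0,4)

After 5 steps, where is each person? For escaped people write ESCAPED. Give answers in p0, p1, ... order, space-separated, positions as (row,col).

Step 1: p0:(4,1)->(5,1) | p1:(0,0)->(1,0) | p2:(1,5)->(2,5) | p3:(4,2)->(5,2) | p4:(0,4)->(1,4)
Step 2: p0:(5,1)->(5,2) | p1:(1,0)->(2,0) | p2:(2,5)->(3,5) | p3:(5,2)->(5,3)->EXIT | p4:(1,4)->(2,4)
Step 3: p0:(5,2)->(5,3)->EXIT | p1:(2,0)->(3,0) | p2:(3,5)->(4,5) | p3:escaped | p4:(2,4)->(3,4)
Step 4: p0:escaped | p1:(3,0)->(4,0) | p2:(4,5)->(5,5) | p3:escaped | p4:(3,4)->(4,4)
Step 5: p0:escaped | p1:(4,0)->(5,0) | p2:(5,5)->(5,4) | p3:escaped | p4:(4,4)->(5,4)

ESCAPED (5,0) (5,4) ESCAPED (5,4)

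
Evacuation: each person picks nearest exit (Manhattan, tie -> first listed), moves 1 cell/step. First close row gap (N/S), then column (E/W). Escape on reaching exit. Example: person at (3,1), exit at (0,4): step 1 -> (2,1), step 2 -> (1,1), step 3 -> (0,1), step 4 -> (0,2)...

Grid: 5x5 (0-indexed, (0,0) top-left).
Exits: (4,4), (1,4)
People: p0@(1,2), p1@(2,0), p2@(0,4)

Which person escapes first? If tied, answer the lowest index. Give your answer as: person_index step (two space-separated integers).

Step 1: p0:(1,2)->(1,3) | p1:(2,0)->(1,0) | p2:(0,4)->(1,4)->EXIT
Step 2: p0:(1,3)->(1,4)->EXIT | p1:(1,0)->(1,1) | p2:escaped
Step 3: p0:escaped | p1:(1,1)->(1,2) | p2:escaped
Step 4: p0:escaped | p1:(1,2)->(1,3) | p2:escaped
Step 5: p0:escaped | p1:(1,3)->(1,4)->EXIT | p2:escaped
Exit steps: [2, 5, 1]
First to escape: p2 at step 1

Answer: 2 1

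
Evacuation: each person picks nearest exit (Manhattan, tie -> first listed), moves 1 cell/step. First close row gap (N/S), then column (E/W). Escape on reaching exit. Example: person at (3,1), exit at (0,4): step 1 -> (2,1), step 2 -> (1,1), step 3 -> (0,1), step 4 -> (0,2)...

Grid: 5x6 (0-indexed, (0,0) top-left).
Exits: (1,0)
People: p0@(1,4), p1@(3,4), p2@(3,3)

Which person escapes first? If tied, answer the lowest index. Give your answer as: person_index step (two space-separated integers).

Step 1: p0:(1,4)->(1,3) | p1:(3,4)->(2,4) | p2:(3,3)->(2,3)
Step 2: p0:(1,3)->(1,2) | p1:(2,4)->(1,4) | p2:(2,3)->(1,3)
Step 3: p0:(1,2)->(1,1) | p1:(1,4)->(1,3) | p2:(1,3)->(1,2)
Step 4: p0:(1,1)->(1,0)->EXIT | p1:(1,3)->(1,2) | p2:(1,2)->(1,1)
Step 5: p0:escaped | p1:(1,2)->(1,1) | p2:(1,1)->(1,0)->EXIT
Step 6: p0:escaped | p1:(1,1)->(1,0)->EXIT | p2:escaped
Exit steps: [4, 6, 5]
First to escape: p0 at step 4

Answer: 0 4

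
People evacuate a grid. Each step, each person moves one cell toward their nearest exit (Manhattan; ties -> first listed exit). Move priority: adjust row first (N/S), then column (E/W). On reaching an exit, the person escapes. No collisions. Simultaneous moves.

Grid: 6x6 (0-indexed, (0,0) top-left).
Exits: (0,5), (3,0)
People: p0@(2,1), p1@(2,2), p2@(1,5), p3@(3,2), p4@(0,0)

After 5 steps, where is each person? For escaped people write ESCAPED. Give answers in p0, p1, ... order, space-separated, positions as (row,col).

Step 1: p0:(2,1)->(3,1) | p1:(2,2)->(3,2) | p2:(1,5)->(0,5)->EXIT | p3:(3,2)->(3,1) | p4:(0,0)->(1,0)
Step 2: p0:(3,1)->(3,0)->EXIT | p1:(3,2)->(3,1) | p2:escaped | p3:(3,1)->(3,0)->EXIT | p4:(1,0)->(2,0)
Step 3: p0:escaped | p1:(3,1)->(3,0)->EXIT | p2:escaped | p3:escaped | p4:(2,0)->(3,0)->EXIT

ESCAPED ESCAPED ESCAPED ESCAPED ESCAPED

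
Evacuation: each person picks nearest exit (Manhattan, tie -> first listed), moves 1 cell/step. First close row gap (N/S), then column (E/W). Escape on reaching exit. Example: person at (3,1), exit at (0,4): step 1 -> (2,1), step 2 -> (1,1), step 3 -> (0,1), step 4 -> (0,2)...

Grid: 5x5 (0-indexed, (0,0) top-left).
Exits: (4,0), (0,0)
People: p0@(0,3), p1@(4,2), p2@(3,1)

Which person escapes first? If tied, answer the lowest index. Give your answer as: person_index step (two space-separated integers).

Answer: 1 2

Derivation:
Step 1: p0:(0,3)->(0,2) | p1:(4,2)->(4,1) | p2:(3,1)->(4,1)
Step 2: p0:(0,2)->(0,1) | p1:(4,1)->(4,0)->EXIT | p2:(4,1)->(4,0)->EXIT
Step 3: p0:(0,1)->(0,0)->EXIT | p1:escaped | p2:escaped
Exit steps: [3, 2, 2]
First to escape: p1 at step 2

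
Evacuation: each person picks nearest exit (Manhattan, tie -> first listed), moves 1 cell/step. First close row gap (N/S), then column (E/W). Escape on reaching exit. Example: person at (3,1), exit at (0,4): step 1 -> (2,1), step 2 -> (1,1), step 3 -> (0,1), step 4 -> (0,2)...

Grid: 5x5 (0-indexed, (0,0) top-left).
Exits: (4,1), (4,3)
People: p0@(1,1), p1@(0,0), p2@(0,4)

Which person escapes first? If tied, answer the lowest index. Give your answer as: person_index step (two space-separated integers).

Step 1: p0:(1,1)->(2,1) | p1:(0,0)->(1,0) | p2:(0,4)->(1,4)
Step 2: p0:(2,1)->(3,1) | p1:(1,0)->(2,0) | p2:(1,4)->(2,4)
Step 3: p0:(3,1)->(4,1)->EXIT | p1:(2,0)->(3,0) | p2:(2,4)->(3,4)
Step 4: p0:escaped | p1:(3,0)->(4,0) | p2:(3,4)->(4,4)
Step 5: p0:escaped | p1:(4,0)->(4,1)->EXIT | p2:(4,4)->(4,3)->EXIT
Exit steps: [3, 5, 5]
First to escape: p0 at step 3

Answer: 0 3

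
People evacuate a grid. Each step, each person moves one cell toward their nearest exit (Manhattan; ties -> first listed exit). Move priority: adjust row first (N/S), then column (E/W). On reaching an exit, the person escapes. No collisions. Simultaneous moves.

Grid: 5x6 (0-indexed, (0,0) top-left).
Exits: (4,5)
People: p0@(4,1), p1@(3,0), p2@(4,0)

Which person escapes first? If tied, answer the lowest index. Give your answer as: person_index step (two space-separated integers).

Step 1: p0:(4,1)->(4,2) | p1:(3,0)->(4,0) | p2:(4,0)->(4,1)
Step 2: p0:(4,2)->(4,3) | p1:(4,0)->(4,1) | p2:(4,1)->(4,2)
Step 3: p0:(4,3)->(4,4) | p1:(4,1)->(4,2) | p2:(4,2)->(4,3)
Step 4: p0:(4,4)->(4,5)->EXIT | p1:(4,2)->(4,3) | p2:(4,3)->(4,4)
Step 5: p0:escaped | p1:(4,3)->(4,4) | p2:(4,4)->(4,5)->EXIT
Step 6: p0:escaped | p1:(4,4)->(4,5)->EXIT | p2:escaped
Exit steps: [4, 6, 5]
First to escape: p0 at step 4

Answer: 0 4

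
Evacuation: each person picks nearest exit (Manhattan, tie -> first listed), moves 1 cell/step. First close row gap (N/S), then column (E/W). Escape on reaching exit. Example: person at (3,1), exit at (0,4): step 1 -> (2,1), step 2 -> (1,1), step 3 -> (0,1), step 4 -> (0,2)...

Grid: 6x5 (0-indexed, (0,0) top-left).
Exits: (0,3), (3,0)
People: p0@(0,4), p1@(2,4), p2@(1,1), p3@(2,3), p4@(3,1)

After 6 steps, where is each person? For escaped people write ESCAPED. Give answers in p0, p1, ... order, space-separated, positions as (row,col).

Step 1: p0:(0,4)->(0,3)->EXIT | p1:(2,4)->(1,4) | p2:(1,1)->(0,1) | p3:(2,3)->(1,3) | p4:(3,1)->(3,0)->EXIT
Step 2: p0:escaped | p1:(1,4)->(0,4) | p2:(0,1)->(0,2) | p3:(1,3)->(0,3)->EXIT | p4:escaped
Step 3: p0:escaped | p1:(0,4)->(0,3)->EXIT | p2:(0,2)->(0,3)->EXIT | p3:escaped | p4:escaped

ESCAPED ESCAPED ESCAPED ESCAPED ESCAPED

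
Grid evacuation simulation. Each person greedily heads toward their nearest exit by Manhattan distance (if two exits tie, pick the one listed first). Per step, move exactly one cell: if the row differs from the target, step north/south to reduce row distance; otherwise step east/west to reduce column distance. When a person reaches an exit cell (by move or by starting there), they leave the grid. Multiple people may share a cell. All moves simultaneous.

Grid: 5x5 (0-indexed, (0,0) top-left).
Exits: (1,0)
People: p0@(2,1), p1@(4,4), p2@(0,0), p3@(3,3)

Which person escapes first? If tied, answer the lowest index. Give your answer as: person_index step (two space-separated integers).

Answer: 2 1

Derivation:
Step 1: p0:(2,1)->(1,1) | p1:(4,4)->(3,4) | p2:(0,0)->(1,0)->EXIT | p3:(3,3)->(2,3)
Step 2: p0:(1,1)->(1,0)->EXIT | p1:(3,4)->(2,4) | p2:escaped | p3:(2,3)->(1,3)
Step 3: p0:escaped | p1:(2,4)->(1,4) | p2:escaped | p3:(1,3)->(1,2)
Step 4: p0:escaped | p1:(1,4)->(1,3) | p2:escaped | p3:(1,2)->(1,1)
Step 5: p0:escaped | p1:(1,3)->(1,2) | p2:escaped | p3:(1,1)->(1,0)->EXIT
Step 6: p0:escaped | p1:(1,2)->(1,1) | p2:escaped | p3:escaped
Step 7: p0:escaped | p1:(1,1)->(1,0)->EXIT | p2:escaped | p3:escaped
Exit steps: [2, 7, 1, 5]
First to escape: p2 at step 1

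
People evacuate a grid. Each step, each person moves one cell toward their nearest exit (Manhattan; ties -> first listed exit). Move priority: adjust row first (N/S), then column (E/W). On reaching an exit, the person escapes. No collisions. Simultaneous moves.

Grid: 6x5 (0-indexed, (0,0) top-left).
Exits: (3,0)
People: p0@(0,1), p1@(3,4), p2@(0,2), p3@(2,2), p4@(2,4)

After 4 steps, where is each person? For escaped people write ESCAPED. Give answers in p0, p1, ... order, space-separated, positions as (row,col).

Step 1: p0:(0,1)->(1,1) | p1:(3,4)->(3,3) | p2:(0,2)->(1,2) | p3:(2,2)->(3,2) | p4:(2,4)->(3,4)
Step 2: p0:(1,1)->(2,1) | p1:(3,3)->(3,2) | p2:(1,2)->(2,2) | p3:(3,2)->(3,1) | p4:(3,4)->(3,3)
Step 3: p0:(2,1)->(3,1) | p1:(3,2)->(3,1) | p2:(2,2)->(3,2) | p3:(3,1)->(3,0)->EXIT | p4:(3,3)->(3,2)
Step 4: p0:(3,1)->(3,0)->EXIT | p1:(3,1)->(3,0)->EXIT | p2:(3,2)->(3,1) | p3:escaped | p4:(3,2)->(3,1)

ESCAPED ESCAPED (3,1) ESCAPED (3,1)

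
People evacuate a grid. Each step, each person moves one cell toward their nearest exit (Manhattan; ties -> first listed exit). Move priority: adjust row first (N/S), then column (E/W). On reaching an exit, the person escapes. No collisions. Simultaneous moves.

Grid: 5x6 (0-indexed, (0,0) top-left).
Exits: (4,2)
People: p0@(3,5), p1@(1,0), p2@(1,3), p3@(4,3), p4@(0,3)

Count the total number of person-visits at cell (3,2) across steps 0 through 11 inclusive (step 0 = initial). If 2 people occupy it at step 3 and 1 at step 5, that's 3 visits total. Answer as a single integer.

Step 0: p0@(3,5) p1@(1,0) p2@(1,3) p3@(4,3) p4@(0,3) -> at (3,2): 0 [-], cum=0
Step 1: p0@(4,5) p1@(2,0) p2@(2,3) p3@ESC p4@(1,3) -> at (3,2): 0 [-], cum=0
Step 2: p0@(4,4) p1@(3,0) p2@(3,3) p3@ESC p4@(2,3) -> at (3,2): 0 [-], cum=0
Step 3: p0@(4,3) p1@(4,0) p2@(4,3) p3@ESC p4@(3,3) -> at (3,2): 0 [-], cum=0
Step 4: p0@ESC p1@(4,1) p2@ESC p3@ESC p4@(4,3) -> at (3,2): 0 [-], cum=0
Step 5: p0@ESC p1@ESC p2@ESC p3@ESC p4@ESC -> at (3,2): 0 [-], cum=0
Total visits = 0

Answer: 0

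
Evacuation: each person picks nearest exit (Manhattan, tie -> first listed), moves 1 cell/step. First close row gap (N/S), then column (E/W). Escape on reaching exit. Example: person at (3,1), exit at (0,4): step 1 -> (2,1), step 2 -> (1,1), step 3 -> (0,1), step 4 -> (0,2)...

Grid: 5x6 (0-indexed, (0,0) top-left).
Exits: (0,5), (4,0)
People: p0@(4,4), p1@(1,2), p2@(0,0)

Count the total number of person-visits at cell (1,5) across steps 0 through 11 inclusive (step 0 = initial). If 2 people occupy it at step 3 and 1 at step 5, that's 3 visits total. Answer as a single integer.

Step 0: p0@(4,4) p1@(1,2) p2@(0,0) -> at (1,5): 0 [-], cum=0
Step 1: p0@(4,3) p1@(0,2) p2@(1,0) -> at (1,5): 0 [-], cum=0
Step 2: p0@(4,2) p1@(0,3) p2@(2,0) -> at (1,5): 0 [-], cum=0
Step 3: p0@(4,1) p1@(0,4) p2@(3,0) -> at (1,5): 0 [-], cum=0
Step 4: p0@ESC p1@ESC p2@ESC -> at (1,5): 0 [-], cum=0
Total visits = 0

Answer: 0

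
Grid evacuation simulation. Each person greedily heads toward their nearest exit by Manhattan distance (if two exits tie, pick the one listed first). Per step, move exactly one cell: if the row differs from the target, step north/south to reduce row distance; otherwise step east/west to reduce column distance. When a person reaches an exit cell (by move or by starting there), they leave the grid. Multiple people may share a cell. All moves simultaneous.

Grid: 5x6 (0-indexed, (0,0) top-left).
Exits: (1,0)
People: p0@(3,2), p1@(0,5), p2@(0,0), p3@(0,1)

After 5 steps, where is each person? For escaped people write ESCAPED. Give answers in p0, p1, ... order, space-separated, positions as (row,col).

Step 1: p0:(3,2)->(2,2) | p1:(0,5)->(1,5) | p2:(0,0)->(1,0)->EXIT | p3:(0,1)->(1,1)
Step 2: p0:(2,2)->(1,2) | p1:(1,5)->(1,4) | p2:escaped | p3:(1,1)->(1,0)->EXIT
Step 3: p0:(1,2)->(1,1) | p1:(1,4)->(1,3) | p2:escaped | p3:escaped
Step 4: p0:(1,1)->(1,0)->EXIT | p1:(1,3)->(1,2) | p2:escaped | p3:escaped
Step 5: p0:escaped | p1:(1,2)->(1,1) | p2:escaped | p3:escaped

ESCAPED (1,1) ESCAPED ESCAPED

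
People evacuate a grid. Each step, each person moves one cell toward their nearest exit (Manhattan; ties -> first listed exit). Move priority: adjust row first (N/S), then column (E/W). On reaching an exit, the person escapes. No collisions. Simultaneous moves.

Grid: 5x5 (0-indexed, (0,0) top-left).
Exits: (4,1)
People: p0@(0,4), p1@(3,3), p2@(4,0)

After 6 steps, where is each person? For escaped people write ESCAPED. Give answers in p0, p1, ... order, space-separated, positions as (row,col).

Step 1: p0:(0,4)->(1,4) | p1:(3,3)->(4,3) | p2:(4,0)->(4,1)->EXIT
Step 2: p0:(1,4)->(2,4) | p1:(4,3)->(4,2) | p2:escaped
Step 3: p0:(2,4)->(3,4) | p1:(4,2)->(4,1)->EXIT | p2:escaped
Step 4: p0:(3,4)->(4,4) | p1:escaped | p2:escaped
Step 5: p0:(4,4)->(4,3) | p1:escaped | p2:escaped
Step 6: p0:(4,3)->(4,2) | p1:escaped | p2:escaped

(4,2) ESCAPED ESCAPED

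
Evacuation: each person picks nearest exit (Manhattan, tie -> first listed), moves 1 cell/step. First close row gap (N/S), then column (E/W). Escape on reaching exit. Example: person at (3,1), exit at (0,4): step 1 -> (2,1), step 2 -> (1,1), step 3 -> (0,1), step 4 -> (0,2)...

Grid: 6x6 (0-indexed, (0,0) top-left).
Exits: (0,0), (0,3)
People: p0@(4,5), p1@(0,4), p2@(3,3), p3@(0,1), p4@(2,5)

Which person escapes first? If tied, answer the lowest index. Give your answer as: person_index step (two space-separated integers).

Answer: 1 1

Derivation:
Step 1: p0:(4,5)->(3,5) | p1:(0,4)->(0,3)->EXIT | p2:(3,3)->(2,3) | p3:(0,1)->(0,0)->EXIT | p4:(2,5)->(1,5)
Step 2: p0:(3,5)->(2,5) | p1:escaped | p2:(2,3)->(1,3) | p3:escaped | p4:(1,5)->(0,5)
Step 3: p0:(2,5)->(1,5) | p1:escaped | p2:(1,3)->(0,3)->EXIT | p3:escaped | p4:(0,5)->(0,4)
Step 4: p0:(1,5)->(0,5) | p1:escaped | p2:escaped | p3:escaped | p4:(0,4)->(0,3)->EXIT
Step 5: p0:(0,5)->(0,4) | p1:escaped | p2:escaped | p3:escaped | p4:escaped
Step 6: p0:(0,4)->(0,3)->EXIT | p1:escaped | p2:escaped | p3:escaped | p4:escaped
Exit steps: [6, 1, 3, 1, 4]
First to escape: p1 at step 1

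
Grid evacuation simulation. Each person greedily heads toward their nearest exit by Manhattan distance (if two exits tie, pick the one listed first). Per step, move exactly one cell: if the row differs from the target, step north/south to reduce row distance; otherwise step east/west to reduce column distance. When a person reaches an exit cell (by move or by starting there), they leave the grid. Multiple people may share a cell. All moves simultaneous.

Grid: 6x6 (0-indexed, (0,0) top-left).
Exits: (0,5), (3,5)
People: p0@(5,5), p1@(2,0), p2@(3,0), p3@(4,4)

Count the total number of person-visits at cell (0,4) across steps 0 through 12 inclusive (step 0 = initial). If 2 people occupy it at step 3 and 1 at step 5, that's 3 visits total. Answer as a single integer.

Answer: 0

Derivation:
Step 0: p0@(5,5) p1@(2,0) p2@(3,0) p3@(4,4) -> at (0,4): 0 [-], cum=0
Step 1: p0@(4,5) p1@(3,0) p2@(3,1) p3@(3,4) -> at (0,4): 0 [-], cum=0
Step 2: p0@ESC p1@(3,1) p2@(3,2) p3@ESC -> at (0,4): 0 [-], cum=0
Step 3: p0@ESC p1@(3,2) p2@(3,3) p3@ESC -> at (0,4): 0 [-], cum=0
Step 4: p0@ESC p1@(3,3) p2@(3,4) p3@ESC -> at (0,4): 0 [-], cum=0
Step 5: p0@ESC p1@(3,4) p2@ESC p3@ESC -> at (0,4): 0 [-], cum=0
Step 6: p0@ESC p1@ESC p2@ESC p3@ESC -> at (0,4): 0 [-], cum=0
Total visits = 0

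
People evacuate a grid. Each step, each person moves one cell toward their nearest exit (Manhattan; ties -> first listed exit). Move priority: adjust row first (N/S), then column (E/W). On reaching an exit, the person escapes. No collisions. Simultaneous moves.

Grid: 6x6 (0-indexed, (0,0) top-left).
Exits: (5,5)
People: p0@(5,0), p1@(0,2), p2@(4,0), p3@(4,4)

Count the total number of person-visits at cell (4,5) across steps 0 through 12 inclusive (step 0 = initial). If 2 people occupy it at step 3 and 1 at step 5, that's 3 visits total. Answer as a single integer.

Step 0: p0@(5,0) p1@(0,2) p2@(4,0) p3@(4,4) -> at (4,5): 0 [-], cum=0
Step 1: p0@(5,1) p1@(1,2) p2@(5,0) p3@(5,4) -> at (4,5): 0 [-], cum=0
Step 2: p0@(5,2) p1@(2,2) p2@(5,1) p3@ESC -> at (4,5): 0 [-], cum=0
Step 3: p0@(5,3) p1@(3,2) p2@(5,2) p3@ESC -> at (4,5): 0 [-], cum=0
Step 4: p0@(5,4) p1@(4,2) p2@(5,3) p3@ESC -> at (4,5): 0 [-], cum=0
Step 5: p0@ESC p1@(5,2) p2@(5,4) p3@ESC -> at (4,5): 0 [-], cum=0
Step 6: p0@ESC p1@(5,3) p2@ESC p3@ESC -> at (4,5): 0 [-], cum=0
Step 7: p0@ESC p1@(5,4) p2@ESC p3@ESC -> at (4,5): 0 [-], cum=0
Step 8: p0@ESC p1@ESC p2@ESC p3@ESC -> at (4,5): 0 [-], cum=0
Total visits = 0

Answer: 0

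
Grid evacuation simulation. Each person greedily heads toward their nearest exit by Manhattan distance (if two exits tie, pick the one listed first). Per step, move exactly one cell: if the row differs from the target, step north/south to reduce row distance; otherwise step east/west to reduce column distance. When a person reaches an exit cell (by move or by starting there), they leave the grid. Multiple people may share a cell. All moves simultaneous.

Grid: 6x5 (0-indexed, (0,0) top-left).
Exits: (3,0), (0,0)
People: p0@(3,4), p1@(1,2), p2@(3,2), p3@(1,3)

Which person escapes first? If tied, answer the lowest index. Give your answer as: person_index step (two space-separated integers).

Answer: 2 2

Derivation:
Step 1: p0:(3,4)->(3,3) | p1:(1,2)->(0,2) | p2:(3,2)->(3,1) | p3:(1,3)->(0,3)
Step 2: p0:(3,3)->(3,2) | p1:(0,2)->(0,1) | p2:(3,1)->(3,0)->EXIT | p3:(0,3)->(0,2)
Step 3: p0:(3,2)->(3,1) | p1:(0,1)->(0,0)->EXIT | p2:escaped | p3:(0,2)->(0,1)
Step 4: p0:(3,1)->(3,0)->EXIT | p1:escaped | p2:escaped | p3:(0,1)->(0,0)->EXIT
Exit steps: [4, 3, 2, 4]
First to escape: p2 at step 2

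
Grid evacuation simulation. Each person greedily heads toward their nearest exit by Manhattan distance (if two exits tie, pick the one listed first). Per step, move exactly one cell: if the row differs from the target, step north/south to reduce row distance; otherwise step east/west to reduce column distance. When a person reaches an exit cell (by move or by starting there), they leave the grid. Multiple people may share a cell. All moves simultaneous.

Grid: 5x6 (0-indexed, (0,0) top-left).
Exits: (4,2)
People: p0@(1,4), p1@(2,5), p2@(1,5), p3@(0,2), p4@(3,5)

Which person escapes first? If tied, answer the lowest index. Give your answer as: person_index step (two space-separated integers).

Step 1: p0:(1,4)->(2,4) | p1:(2,5)->(3,5) | p2:(1,5)->(2,5) | p3:(0,2)->(1,2) | p4:(3,5)->(4,5)
Step 2: p0:(2,4)->(3,4) | p1:(3,5)->(4,5) | p2:(2,5)->(3,5) | p3:(1,2)->(2,2) | p4:(4,5)->(4,4)
Step 3: p0:(3,4)->(4,4) | p1:(4,5)->(4,4) | p2:(3,5)->(4,5) | p3:(2,2)->(3,2) | p4:(4,4)->(4,3)
Step 4: p0:(4,4)->(4,3) | p1:(4,4)->(4,3) | p2:(4,5)->(4,4) | p3:(3,2)->(4,2)->EXIT | p4:(4,3)->(4,2)->EXIT
Step 5: p0:(4,3)->(4,2)->EXIT | p1:(4,3)->(4,2)->EXIT | p2:(4,4)->(4,3) | p3:escaped | p4:escaped
Step 6: p0:escaped | p1:escaped | p2:(4,3)->(4,2)->EXIT | p3:escaped | p4:escaped
Exit steps: [5, 5, 6, 4, 4]
First to escape: p3 at step 4

Answer: 3 4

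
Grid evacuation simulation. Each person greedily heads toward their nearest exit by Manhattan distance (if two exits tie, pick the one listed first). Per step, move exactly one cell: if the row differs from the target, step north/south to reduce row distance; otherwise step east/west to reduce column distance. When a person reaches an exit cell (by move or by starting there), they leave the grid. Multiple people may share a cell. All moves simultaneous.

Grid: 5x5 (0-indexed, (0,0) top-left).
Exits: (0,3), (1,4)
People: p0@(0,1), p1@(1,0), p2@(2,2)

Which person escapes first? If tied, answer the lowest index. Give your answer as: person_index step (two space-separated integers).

Answer: 0 2

Derivation:
Step 1: p0:(0,1)->(0,2) | p1:(1,0)->(0,0) | p2:(2,2)->(1,2)
Step 2: p0:(0,2)->(0,3)->EXIT | p1:(0,0)->(0,1) | p2:(1,2)->(0,2)
Step 3: p0:escaped | p1:(0,1)->(0,2) | p2:(0,2)->(0,3)->EXIT
Step 4: p0:escaped | p1:(0,2)->(0,3)->EXIT | p2:escaped
Exit steps: [2, 4, 3]
First to escape: p0 at step 2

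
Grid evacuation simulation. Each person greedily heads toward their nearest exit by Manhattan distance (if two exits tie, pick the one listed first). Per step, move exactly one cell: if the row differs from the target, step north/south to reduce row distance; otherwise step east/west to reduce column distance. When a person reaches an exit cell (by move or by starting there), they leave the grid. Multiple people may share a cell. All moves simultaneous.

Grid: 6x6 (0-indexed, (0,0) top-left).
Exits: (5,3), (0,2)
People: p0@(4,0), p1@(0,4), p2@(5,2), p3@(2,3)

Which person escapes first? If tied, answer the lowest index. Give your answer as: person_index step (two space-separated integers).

Answer: 2 1

Derivation:
Step 1: p0:(4,0)->(5,0) | p1:(0,4)->(0,3) | p2:(5,2)->(5,3)->EXIT | p3:(2,3)->(3,3)
Step 2: p0:(5,0)->(5,1) | p1:(0,3)->(0,2)->EXIT | p2:escaped | p3:(3,3)->(4,3)
Step 3: p0:(5,1)->(5,2) | p1:escaped | p2:escaped | p3:(4,3)->(5,3)->EXIT
Step 4: p0:(5,2)->(5,3)->EXIT | p1:escaped | p2:escaped | p3:escaped
Exit steps: [4, 2, 1, 3]
First to escape: p2 at step 1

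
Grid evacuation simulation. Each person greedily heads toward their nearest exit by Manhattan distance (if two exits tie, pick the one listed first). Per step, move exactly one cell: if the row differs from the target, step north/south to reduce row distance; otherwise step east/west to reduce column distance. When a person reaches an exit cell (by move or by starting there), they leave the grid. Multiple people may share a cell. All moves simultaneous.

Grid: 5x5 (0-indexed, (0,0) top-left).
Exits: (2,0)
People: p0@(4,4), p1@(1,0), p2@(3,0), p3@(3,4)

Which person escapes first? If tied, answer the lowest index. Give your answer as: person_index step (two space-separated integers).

Step 1: p0:(4,4)->(3,4) | p1:(1,0)->(2,0)->EXIT | p2:(3,0)->(2,0)->EXIT | p3:(3,4)->(2,4)
Step 2: p0:(3,4)->(2,4) | p1:escaped | p2:escaped | p3:(2,4)->(2,3)
Step 3: p0:(2,4)->(2,3) | p1:escaped | p2:escaped | p3:(2,3)->(2,2)
Step 4: p0:(2,3)->(2,2) | p1:escaped | p2:escaped | p3:(2,2)->(2,1)
Step 5: p0:(2,2)->(2,1) | p1:escaped | p2:escaped | p3:(2,1)->(2,0)->EXIT
Step 6: p0:(2,1)->(2,0)->EXIT | p1:escaped | p2:escaped | p3:escaped
Exit steps: [6, 1, 1, 5]
First to escape: p1 at step 1

Answer: 1 1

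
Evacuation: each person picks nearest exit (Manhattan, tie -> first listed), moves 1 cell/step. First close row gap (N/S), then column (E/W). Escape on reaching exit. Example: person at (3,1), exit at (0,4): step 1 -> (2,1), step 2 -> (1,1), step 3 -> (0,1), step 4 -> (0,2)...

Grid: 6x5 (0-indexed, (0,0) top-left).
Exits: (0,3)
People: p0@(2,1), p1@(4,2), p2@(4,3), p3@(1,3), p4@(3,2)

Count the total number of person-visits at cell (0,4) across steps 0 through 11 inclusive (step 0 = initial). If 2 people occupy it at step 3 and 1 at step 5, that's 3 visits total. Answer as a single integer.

Answer: 0

Derivation:
Step 0: p0@(2,1) p1@(4,2) p2@(4,3) p3@(1,3) p4@(3,2) -> at (0,4): 0 [-], cum=0
Step 1: p0@(1,1) p1@(3,2) p2@(3,3) p3@ESC p4@(2,2) -> at (0,4): 0 [-], cum=0
Step 2: p0@(0,1) p1@(2,2) p2@(2,3) p3@ESC p4@(1,2) -> at (0,4): 0 [-], cum=0
Step 3: p0@(0,2) p1@(1,2) p2@(1,3) p3@ESC p4@(0,2) -> at (0,4): 0 [-], cum=0
Step 4: p0@ESC p1@(0,2) p2@ESC p3@ESC p4@ESC -> at (0,4): 0 [-], cum=0
Step 5: p0@ESC p1@ESC p2@ESC p3@ESC p4@ESC -> at (0,4): 0 [-], cum=0
Total visits = 0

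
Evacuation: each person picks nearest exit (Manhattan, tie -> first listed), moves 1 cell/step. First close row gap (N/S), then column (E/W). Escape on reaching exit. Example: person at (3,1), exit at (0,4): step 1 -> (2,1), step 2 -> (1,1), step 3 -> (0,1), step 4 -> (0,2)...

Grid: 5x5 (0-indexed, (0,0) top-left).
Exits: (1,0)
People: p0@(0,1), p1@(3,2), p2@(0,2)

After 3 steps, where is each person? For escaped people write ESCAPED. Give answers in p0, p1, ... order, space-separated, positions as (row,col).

Step 1: p0:(0,1)->(1,1) | p1:(3,2)->(2,2) | p2:(0,2)->(1,2)
Step 2: p0:(1,1)->(1,0)->EXIT | p1:(2,2)->(1,2) | p2:(1,2)->(1,1)
Step 3: p0:escaped | p1:(1,2)->(1,1) | p2:(1,1)->(1,0)->EXIT

ESCAPED (1,1) ESCAPED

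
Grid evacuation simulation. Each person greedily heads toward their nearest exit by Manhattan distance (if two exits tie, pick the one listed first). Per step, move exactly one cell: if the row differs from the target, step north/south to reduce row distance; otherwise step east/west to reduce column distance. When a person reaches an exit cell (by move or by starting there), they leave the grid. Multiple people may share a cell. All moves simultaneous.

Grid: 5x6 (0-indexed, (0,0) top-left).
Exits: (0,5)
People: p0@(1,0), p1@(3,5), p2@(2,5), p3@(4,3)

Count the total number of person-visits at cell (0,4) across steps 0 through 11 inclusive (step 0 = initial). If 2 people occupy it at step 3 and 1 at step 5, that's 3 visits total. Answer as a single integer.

Step 0: p0@(1,0) p1@(3,5) p2@(2,5) p3@(4,3) -> at (0,4): 0 [-], cum=0
Step 1: p0@(0,0) p1@(2,5) p2@(1,5) p3@(3,3) -> at (0,4): 0 [-], cum=0
Step 2: p0@(0,1) p1@(1,5) p2@ESC p3@(2,3) -> at (0,4): 0 [-], cum=0
Step 3: p0@(0,2) p1@ESC p2@ESC p3@(1,3) -> at (0,4): 0 [-], cum=0
Step 4: p0@(0,3) p1@ESC p2@ESC p3@(0,3) -> at (0,4): 0 [-], cum=0
Step 5: p0@(0,4) p1@ESC p2@ESC p3@(0,4) -> at (0,4): 2 [p0,p3], cum=2
Step 6: p0@ESC p1@ESC p2@ESC p3@ESC -> at (0,4): 0 [-], cum=2
Total visits = 2

Answer: 2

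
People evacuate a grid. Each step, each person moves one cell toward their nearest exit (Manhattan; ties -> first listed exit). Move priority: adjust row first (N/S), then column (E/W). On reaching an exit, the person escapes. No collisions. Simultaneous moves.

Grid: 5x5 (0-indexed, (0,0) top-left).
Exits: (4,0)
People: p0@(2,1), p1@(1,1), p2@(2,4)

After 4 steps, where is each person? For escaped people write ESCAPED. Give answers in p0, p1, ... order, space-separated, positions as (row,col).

Step 1: p0:(2,1)->(3,1) | p1:(1,1)->(2,1) | p2:(2,4)->(3,4)
Step 2: p0:(3,1)->(4,1) | p1:(2,1)->(3,1) | p2:(3,4)->(4,4)
Step 3: p0:(4,1)->(4,0)->EXIT | p1:(3,1)->(4,1) | p2:(4,4)->(4,3)
Step 4: p0:escaped | p1:(4,1)->(4,0)->EXIT | p2:(4,3)->(4,2)

ESCAPED ESCAPED (4,2)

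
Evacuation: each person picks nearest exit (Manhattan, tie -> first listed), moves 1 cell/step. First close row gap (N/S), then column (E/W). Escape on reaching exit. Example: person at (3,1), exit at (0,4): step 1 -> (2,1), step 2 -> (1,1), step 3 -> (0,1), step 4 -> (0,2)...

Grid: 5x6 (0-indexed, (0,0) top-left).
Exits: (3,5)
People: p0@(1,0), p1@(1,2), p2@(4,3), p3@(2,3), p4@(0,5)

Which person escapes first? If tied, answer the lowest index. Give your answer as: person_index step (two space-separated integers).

Answer: 2 3

Derivation:
Step 1: p0:(1,0)->(2,0) | p1:(1,2)->(2,2) | p2:(4,3)->(3,3) | p3:(2,3)->(3,3) | p4:(0,5)->(1,5)
Step 2: p0:(2,0)->(3,0) | p1:(2,2)->(3,2) | p2:(3,3)->(3,4) | p3:(3,3)->(3,4) | p4:(1,5)->(2,5)
Step 3: p0:(3,0)->(3,1) | p1:(3,2)->(3,3) | p2:(3,4)->(3,5)->EXIT | p3:(3,4)->(3,5)->EXIT | p4:(2,5)->(3,5)->EXIT
Step 4: p0:(3,1)->(3,2) | p1:(3,3)->(3,4) | p2:escaped | p3:escaped | p4:escaped
Step 5: p0:(3,2)->(3,3) | p1:(3,4)->(3,5)->EXIT | p2:escaped | p3:escaped | p4:escaped
Step 6: p0:(3,3)->(3,4) | p1:escaped | p2:escaped | p3:escaped | p4:escaped
Step 7: p0:(3,4)->(3,5)->EXIT | p1:escaped | p2:escaped | p3:escaped | p4:escaped
Exit steps: [7, 5, 3, 3, 3]
First to escape: p2 at step 3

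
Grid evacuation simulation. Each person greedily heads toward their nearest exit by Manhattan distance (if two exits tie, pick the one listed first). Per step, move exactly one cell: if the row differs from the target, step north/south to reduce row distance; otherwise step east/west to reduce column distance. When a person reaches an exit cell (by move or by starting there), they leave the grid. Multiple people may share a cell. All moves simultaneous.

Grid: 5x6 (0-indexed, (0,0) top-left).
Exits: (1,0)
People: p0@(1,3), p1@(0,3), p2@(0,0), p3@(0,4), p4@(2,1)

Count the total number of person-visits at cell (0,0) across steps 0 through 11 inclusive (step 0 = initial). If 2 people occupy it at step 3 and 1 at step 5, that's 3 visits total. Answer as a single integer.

Answer: 1

Derivation:
Step 0: p0@(1,3) p1@(0,3) p2@(0,0) p3@(0,4) p4@(2,1) -> at (0,0): 1 [p2], cum=1
Step 1: p0@(1,2) p1@(1,3) p2@ESC p3@(1,4) p4@(1,1) -> at (0,0): 0 [-], cum=1
Step 2: p0@(1,1) p1@(1,2) p2@ESC p3@(1,3) p4@ESC -> at (0,0): 0 [-], cum=1
Step 3: p0@ESC p1@(1,1) p2@ESC p3@(1,2) p4@ESC -> at (0,0): 0 [-], cum=1
Step 4: p0@ESC p1@ESC p2@ESC p3@(1,1) p4@ESC -> at (0,0): 0 [-], cum=1
Step 5: p0@ESC p1@ESC p2@ESC p3@ESC p4@ESC -> at (0,0): 0 [-], cum=1
Total visits = 1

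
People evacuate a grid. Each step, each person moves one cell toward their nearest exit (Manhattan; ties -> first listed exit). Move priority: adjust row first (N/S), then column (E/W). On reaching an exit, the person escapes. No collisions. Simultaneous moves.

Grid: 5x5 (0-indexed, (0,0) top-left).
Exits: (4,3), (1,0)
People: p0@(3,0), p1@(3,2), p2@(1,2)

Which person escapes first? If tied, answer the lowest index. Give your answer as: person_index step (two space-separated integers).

Answer: 0 2

Derivation:
Step 1: p0:(3,0)->(2,0) | p1:(3,2)->(4,2) | p2:(1,2)->(1,1)
Step 2: p0:(2,0)->(1,0)->EXIT | p1:(4,2)->(4,3)->EXIT | p2:(1,1)->(1,0)->EXIT
Exit steps: [2, 2, 2]
First to escape: p0 at step 2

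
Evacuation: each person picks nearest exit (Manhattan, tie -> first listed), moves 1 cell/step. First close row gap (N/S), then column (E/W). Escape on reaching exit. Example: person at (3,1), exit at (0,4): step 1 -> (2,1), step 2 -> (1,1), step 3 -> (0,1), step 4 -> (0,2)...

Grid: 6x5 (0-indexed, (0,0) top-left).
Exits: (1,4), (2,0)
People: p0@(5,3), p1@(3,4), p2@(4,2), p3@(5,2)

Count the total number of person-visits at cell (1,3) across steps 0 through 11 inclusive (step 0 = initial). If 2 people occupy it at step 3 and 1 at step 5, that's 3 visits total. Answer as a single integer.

Step 0: p0@(5,3) p1@(3,4) p2@(4,2) p3@(5,2) -> at (1,3): 0 [-], cum=0
Step 1: p0@(4,3) p1@(2,4) p2@(3,2) p3@(4,2) -> at (1,3): 0 [-], cum=0
Step 2: p0@(3,3) p1@ESC p2@(2,2) p3@(3,2) -> at (1,3): 0 [-], cum=0
Step 3: p0@(2,3) p1@ESC p2@(2,1) p3@(2,2) -> at (1,3): 0 [-], cum=0
Step 4: p0@(1,3) p1@ESC p2@ESC p3@(2,1) -> at (1,3): 1 [p0], cum=1
Step 5: p0@ESC p1@ESC p2@ESC p3@ESC -> at (1,3): 0 [-], cum=1
Total visits = 1

Answer: 1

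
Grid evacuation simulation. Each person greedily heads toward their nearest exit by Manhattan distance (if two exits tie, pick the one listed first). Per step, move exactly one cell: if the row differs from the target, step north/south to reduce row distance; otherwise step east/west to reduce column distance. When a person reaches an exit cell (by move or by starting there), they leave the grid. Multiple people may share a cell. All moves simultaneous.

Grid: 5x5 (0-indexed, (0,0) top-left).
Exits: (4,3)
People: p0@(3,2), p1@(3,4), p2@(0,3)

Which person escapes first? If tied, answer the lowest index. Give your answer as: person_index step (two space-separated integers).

Answer: 0 2

Derivation:
Step 1: p0:(3,2)->(4,2) | p1:(3,4)->(4,4) | p2:(0,3)->(1,3)
Step 2: p0:(4,2)->(4,3)->EXIT | p1:(4,4)->(4,3)->EXIT | p2:(1,3)->(2,3)
Step 3: p0:escaped | p1:escaped | p2:(2,3)->(3,3)
Step 4: p0:escaped | p1:escaped | p2:(3,3)->(4,3)->EXIT
Exit steps: [2, 2, 4]
First to escape: p0 at step 2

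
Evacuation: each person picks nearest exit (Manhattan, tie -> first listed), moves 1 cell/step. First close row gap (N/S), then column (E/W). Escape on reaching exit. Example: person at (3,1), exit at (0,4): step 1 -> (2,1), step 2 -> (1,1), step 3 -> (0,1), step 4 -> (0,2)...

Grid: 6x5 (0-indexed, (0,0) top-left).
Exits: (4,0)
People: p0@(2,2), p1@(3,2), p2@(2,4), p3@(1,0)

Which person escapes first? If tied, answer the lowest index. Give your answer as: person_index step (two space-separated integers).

Step 1: p0:(2,2)->(3,2) | p1:(3,2)->(4,2) | p2:(2,4)->(3,4) | p3:(1,0)->(2,0)
Step 2: p0:(3,2)->(4,2) | p1:(4,2)->(4,1) | p2:(3,4)->(4,4) | p3:(2,0)->(3,0)
Step 3: p0:(4,2)->(4,1) | p1:(4,1)->(4,0)->EXIT | p2:(4,4)->(4,3) | p3:(3,0)->(4,0)->EXIT
Step 4: p0:(4,1)->(4,0)->EXIT | p1:escaped | p2:(4,3)->(4,2) | p3:escaped
Step 5: p0:escaped | p1:escaped | p2:(4,2)->(4,1) | p3:escaped
Step 6: p0:escaped | p1:escaped | p2:(4,1)->(4,0)->EXIT | p3:escaped
Exit steps: [4, 3, 6, 3]
First to escape: p1 at step 3

Answer: 1 3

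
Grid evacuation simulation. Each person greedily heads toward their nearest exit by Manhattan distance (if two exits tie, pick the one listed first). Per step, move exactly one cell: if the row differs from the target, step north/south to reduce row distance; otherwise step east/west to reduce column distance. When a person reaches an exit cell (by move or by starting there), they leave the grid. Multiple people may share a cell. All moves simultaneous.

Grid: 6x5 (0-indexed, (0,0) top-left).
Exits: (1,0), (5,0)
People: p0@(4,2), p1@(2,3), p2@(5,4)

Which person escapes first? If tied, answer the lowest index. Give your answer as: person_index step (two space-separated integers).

Step 1: p0:(4,2)->(5,2) | p1:(2,3)->(1,3) | p2:(5,4)->(5,3)
Step 2: p0:(5,2)->(5,1) | p1:(1,3)->(1,2) | p2:(5,3)->(5,2)
Step 3: p0:(5,1)->(5,0)->EXIT | p1:(1,2)->(1,1) | p2:(5,2)->(5,1)
Step 4: p0:escaped | p1:(1,1)->(1,0)->EXIT | p2:(5,1)->(5,0)->EXIT
Exit steps: [3, 4, 4]
First to escape: p0 at step 3

Answer: 0 3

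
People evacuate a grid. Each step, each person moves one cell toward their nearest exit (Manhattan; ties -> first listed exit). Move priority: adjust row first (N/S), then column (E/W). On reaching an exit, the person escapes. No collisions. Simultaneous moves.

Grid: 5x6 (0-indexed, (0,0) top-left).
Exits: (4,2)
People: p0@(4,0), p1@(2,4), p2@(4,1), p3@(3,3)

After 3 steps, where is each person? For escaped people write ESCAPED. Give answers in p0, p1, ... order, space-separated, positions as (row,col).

Step 1: p0:(4,0)->(4,1) | p1:(2,4)->(3,4) | p2:(4,1)->(4,2)->EXIT | p3:(3,3)->(4,3)
Step 2: p0:(4,1)->(4,2)->EXIT | p1:(3,4)->(4,4) | p2:escaped | p3:(4,3)->(4,2)->EXIT
Step 3: p0:escaped | p1:(4,4)->(4,3) | p2:escaped | p3:escaped

ESCAPED (4,3) ESCAPED ESCAPED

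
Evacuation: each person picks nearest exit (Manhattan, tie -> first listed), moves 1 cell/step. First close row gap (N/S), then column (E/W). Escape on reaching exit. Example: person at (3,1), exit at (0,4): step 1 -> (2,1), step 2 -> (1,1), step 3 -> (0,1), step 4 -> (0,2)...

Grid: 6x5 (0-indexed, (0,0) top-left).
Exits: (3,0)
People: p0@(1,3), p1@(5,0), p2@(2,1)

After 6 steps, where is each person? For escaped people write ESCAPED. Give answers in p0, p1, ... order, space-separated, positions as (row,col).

Step 1: p0:(1,3)->(2,3) | p1:(5,0)->(4,0) | p2:(2,1)->(3,1)
Step 2: p0:(2,3)->(3,3) | p1:(4,0)->(3,0)->EXIT | p2:(3,1)->(3,0)->EXIT
Step 3: p0:(3,3)->(3,2) | p1:escaped | p2:escaped
Step 4: p0:(3,2)->(3,1) | p1:escaped | p2:escaped
Step 5: p0:(3,1)->(3,0)->EXIT | p1:escaped | p2:escaped

ESCAPED ESCAPED ESCAPED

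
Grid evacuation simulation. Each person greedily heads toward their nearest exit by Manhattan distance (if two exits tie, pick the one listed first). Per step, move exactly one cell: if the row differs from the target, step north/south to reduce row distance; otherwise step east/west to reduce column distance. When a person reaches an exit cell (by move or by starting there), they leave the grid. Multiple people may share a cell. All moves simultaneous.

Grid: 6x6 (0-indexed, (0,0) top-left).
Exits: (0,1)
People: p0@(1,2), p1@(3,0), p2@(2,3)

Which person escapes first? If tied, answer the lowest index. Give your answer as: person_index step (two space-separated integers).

Step 1: p0:(1,2)->(0,2) | p1:(3,0)->(2,0) | p2:(2,3)->(1,3)
Step 2: p0:(0,2)->(0,1)->EXIT | p1:(2,0)->(1,0) | p2:(1,3)->(0,3)
Step 3: p0:escaped | p1:(1,0)->(0,0) | p2:(0,3)->(0,2)
Step 4: p0:escaped | p1:(0,0)->(0,1)->EXIT | p2:(0,2)->(0,1)->EXIT
Exit steps: [2, 4, 4]
First to escape: p0 at step 2

Answer: 0 2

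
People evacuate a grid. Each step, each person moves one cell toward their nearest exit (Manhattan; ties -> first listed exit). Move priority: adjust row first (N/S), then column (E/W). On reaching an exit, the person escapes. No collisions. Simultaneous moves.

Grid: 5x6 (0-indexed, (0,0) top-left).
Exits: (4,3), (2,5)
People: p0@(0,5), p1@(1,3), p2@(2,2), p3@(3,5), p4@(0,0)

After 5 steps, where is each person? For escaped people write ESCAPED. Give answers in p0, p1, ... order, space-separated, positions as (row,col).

Step 1: p0:(0,5)->(1,5) | p1:(1,3)->(2,3) | p2:(2,2)->(3,2) | p3:(3,5)->(2,5)->EXIT | p4:(0,0)->(1,0)
Step 2: p0:(1,5)->(2,5)->EXIT | p1:(2,3)->(3,3) | p2:(3,2)->(4,2) | p3:escaped | p4:(1,0)->(2,0)
Step 3: p0:escaped | p1:(3,3)->(4,3)->EXIT | p2:(4,2)->(4,3)->EXIT | p3:escaped | p4:(2,0)->(3,0)
Step 4: p0:escaped | p1:escaped | p2:escaped | p3:escaped | p4:(3,0)->(4,0)
Step 5: p0:escaped | p1:escaped | p2:escaped | p3:escaped | p4:(4,0)->(4,1)

ESCAPED ESCAPED ESCAPED ESCAPED (4,1)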